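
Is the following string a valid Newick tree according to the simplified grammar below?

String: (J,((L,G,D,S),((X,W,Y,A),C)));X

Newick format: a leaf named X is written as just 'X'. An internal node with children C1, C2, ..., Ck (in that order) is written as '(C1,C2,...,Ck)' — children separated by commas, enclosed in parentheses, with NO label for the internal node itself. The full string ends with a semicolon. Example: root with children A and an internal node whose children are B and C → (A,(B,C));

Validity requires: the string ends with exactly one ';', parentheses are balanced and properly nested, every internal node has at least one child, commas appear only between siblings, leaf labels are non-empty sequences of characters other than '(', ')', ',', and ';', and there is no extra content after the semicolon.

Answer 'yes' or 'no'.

Answer: no

Derivation:
Input: (J,((L,G,D,S),((X,W,Y,A),C)));X
Paren balance: 5 '(' vs 5 ')' OK
Ends with single ';': False
Full parse: FAILS (must end with ;)
Valid: False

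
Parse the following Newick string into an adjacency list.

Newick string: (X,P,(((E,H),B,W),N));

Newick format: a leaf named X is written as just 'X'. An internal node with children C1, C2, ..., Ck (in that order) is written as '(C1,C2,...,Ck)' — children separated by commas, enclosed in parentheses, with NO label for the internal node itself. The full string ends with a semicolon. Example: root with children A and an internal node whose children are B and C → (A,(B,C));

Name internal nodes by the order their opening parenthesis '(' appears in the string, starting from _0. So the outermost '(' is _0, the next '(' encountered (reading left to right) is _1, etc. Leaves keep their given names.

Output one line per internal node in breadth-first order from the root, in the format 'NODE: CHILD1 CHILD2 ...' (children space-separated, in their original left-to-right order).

Input: (X,P,(((E,H),B,W),N));
Scanning left-to-right, naming '(' by encounter order:
  pos 0: '(' -> open internal node _0 (depth 1)
  pos 5: '(' -> open internal node _1 (depth 2)
  pos 6: '(' -> open internal node _2 (depth 3)
  pos 7: '(' -> open internal node _3 (depth 4)
  pos 11: ')' -> close internal node _3 (now at depth 3)
  pos 16: ')' -> close internal node _2 (now at depth 2)
  pos 19: ')' -> close internal node _1 (now at depth 1)
  pos 20: ')' -> close internal node _0 (now at depth 0)
Total internal nodes: 4
BFS adjacency from root:
  _0: X P _1
  _1: _2 N
  _2: _3 B W
  _3: E H

Answer: _0: X P _1
_1: _2 N
_2: _3 B W
_3: E H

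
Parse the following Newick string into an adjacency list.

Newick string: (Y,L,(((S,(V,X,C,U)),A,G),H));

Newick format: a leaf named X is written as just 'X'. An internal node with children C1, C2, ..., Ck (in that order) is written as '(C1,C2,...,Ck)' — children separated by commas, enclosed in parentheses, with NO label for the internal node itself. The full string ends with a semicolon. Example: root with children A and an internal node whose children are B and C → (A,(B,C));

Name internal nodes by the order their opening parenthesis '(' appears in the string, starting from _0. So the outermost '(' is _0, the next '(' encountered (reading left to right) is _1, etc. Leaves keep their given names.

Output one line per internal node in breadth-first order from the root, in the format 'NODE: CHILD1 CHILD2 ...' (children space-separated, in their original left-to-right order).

Answer: _0: Y L _1
_1: _2 H
_2: _3 A G
_3: S _4
_4: V X C U

Derivation:
Input: (Y,L,(((S,(V,X,C,U)),A,G),H));
Scanning left-to-right, naming '(' by encounter order:
  pos 0: '(' -> open internal node _0 (depth 1)
  pos 5: '(' -> open internal node _1 (depth 2)
  pos 6: '(' -> open internal node _2 (depth 3)
  pos 7: '(' -> open internal node _3 (depth 4)
  pos 10: '(' -> open internal node _4 (depth 5)
  pos 18: ')' -> close internal node _4 (now at depth 4)
  pos 19: ')' -> close internal node _3 (now at depth 3)
  pos 24: ')' -> close internal node _2 (now at depth 2)
  pos 27: ')' -> close internal node _1 (now at depth 1)
  pos 28: ')' -> close internal node _0 (now at depth 0)
Total internal nodes: 5
BFS adjacency from root:
  _0: Y L _1
  _1: _2 H
  _2: _3 A G
  _3: S _4
  _4: V X C U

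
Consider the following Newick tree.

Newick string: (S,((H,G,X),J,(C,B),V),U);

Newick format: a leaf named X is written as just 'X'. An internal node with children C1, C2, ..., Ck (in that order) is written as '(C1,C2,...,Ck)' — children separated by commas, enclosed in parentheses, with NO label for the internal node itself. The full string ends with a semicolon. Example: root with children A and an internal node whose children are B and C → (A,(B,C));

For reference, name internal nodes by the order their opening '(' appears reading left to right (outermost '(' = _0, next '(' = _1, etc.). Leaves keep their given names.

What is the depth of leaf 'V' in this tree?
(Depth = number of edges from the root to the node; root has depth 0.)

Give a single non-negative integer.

Newick: (S,((H,G,X),J,(C,B),V),U);
Naming internals by '(' encounter order: outermost '(' = _0, next = _1, ...
Query node: V
Path from root: _0 -> _1 -> V
Depth of V: 2 (number of edges from root)

Answer: 2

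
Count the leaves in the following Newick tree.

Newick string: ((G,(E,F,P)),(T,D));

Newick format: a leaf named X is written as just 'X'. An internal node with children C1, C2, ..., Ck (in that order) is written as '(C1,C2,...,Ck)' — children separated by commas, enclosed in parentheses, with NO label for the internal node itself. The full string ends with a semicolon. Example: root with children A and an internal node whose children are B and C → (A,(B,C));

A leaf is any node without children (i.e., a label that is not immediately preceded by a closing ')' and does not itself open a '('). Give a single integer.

Answer: 6

Derivation:
Newick: ((G,(E,F,P)),(T,D));
Scan left-to-right; a leaf is any maximal label run not followed by '(':
  pos 2: leaf 'G' → count = 1
  pos 5: leaf 'E' → count = 2
  pos 7: leaf 'F' → count = 3
  pos 9: leaf 'P' → count = 4
  pos 14: leaf 'T' → count = 5
  pos 16: leaf 'D' → count = 6
Total leaves: 6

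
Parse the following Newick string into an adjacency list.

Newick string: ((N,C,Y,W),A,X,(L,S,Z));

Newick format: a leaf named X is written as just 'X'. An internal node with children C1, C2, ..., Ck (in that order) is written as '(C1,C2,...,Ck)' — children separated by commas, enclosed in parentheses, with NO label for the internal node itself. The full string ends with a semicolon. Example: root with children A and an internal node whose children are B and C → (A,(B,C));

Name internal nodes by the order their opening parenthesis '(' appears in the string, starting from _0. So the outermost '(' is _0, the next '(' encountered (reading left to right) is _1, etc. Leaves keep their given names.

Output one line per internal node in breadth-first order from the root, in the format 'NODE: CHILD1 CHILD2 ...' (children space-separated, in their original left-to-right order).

Answer: _0: _1 A X _2
_1: N C Y W
_2: L S Z

Derivation:
Input: ((N,C,Y,W),A,X,(L,S,Z));
Scanning left-to-right, naming '(' by encounter order:
  pos 0: '(' -> open internal node _0 (depth 1)
  pos 1: '(' -> open internal node _1 (depth 2)
  pos 9: ')' -> close internal node _1 (now at depth 1)
  pos 15: '(' -> open internal node _2 (depth 2)
  pos 21: ')' -> close internal node _2 (now at depth 1)
  pos 22: ')' -> close internal node _0 (now at depth 0)
Total internal nodes: 3
BFS adjacency from root:
  _0: _1 A X _2
  _1: N C Y W
  _2: L S Z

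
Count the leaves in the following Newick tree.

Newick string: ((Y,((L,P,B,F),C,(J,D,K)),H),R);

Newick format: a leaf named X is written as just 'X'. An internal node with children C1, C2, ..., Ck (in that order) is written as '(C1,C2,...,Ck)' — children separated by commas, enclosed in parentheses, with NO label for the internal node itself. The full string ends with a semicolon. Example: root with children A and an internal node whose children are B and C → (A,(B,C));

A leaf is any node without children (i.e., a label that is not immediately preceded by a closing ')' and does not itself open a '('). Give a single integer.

Newick: ((Y,((L,P,B,F),C,(J,D,K)),H),R);
Scan left-to-right; a leaf is any maximal label run not followed by '(':
  pos 2: leaf 'Y' → count = 1
  pos 6: leaf 'L' → count = 2
  pos 8: leaf 'P' → count = 3
  pos 10: leaf 'B' → count = 4
  pos 12: leaf 'F' → count = 5
  pos 15: leaf 'C' → count = 6
  pos 18: leaf 'J' → count = 7
  pos 20: leaf 'D' → count = 8
  pos 22: leaf 'K' → count = 9
  pos 26: leaf 'H' → count = 10
  pos 29: leaf 'R' → count = 11
Total leaves: 11

Answer: 11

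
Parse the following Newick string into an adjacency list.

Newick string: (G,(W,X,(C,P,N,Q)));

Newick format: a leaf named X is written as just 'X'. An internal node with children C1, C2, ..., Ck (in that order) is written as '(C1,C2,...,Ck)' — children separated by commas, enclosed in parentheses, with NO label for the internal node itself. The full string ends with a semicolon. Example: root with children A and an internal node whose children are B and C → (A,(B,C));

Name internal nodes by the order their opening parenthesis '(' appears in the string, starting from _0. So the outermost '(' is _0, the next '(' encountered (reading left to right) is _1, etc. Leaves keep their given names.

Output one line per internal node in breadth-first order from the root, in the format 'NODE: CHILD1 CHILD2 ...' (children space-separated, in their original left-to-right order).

Input: (G,(W,X,(C,P,N,Q)));
Scanning left-to-right, naming '(' by encounter order:
  pos 0: '(' -> open internal node _0 (depth 1)
  pos 3: '(' -> open internal node _1 (depth 2)
  pos 8: '(' -> open internal node _2 (depth 3)
  pos 16: ')' -> close internal node _2 (now at depth 2)
  pos 17: ')' -> close internal node _1 (now at depth 1)
  pos 18: ')' -> close internal node _0 (now at depth 0)
Total internal nodes: 3
BFS adjacency from root:
  _0: G _1
  _1: W X _2
  _2: C P N Q

Answer: _0: G _1
_1: W X _2
_2: C P N Q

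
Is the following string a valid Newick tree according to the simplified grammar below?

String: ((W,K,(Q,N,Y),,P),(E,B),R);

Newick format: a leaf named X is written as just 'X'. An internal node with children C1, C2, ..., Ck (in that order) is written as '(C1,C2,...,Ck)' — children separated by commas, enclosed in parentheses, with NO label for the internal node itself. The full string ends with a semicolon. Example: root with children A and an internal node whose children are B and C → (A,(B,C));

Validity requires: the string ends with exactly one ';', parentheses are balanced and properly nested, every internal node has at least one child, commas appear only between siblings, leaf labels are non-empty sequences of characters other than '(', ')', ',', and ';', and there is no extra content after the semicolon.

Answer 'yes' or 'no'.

Input: ((W,K,(Q,N,Y),,P),(E,B),R);
Paren balance: 4 '(' vs 4 ')' OK
Ends with single ';': True
Full parse: FAILS (empty leaf label at pos 14)
Valid: False

Answer: no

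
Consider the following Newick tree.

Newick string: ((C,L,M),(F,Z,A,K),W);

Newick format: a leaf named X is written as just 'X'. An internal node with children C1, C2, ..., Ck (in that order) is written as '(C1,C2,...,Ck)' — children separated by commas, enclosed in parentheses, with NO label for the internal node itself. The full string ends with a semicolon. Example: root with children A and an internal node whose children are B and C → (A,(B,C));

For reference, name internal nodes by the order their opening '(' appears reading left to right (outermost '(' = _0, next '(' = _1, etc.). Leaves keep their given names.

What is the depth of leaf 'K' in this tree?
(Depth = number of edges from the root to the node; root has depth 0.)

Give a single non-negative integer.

Answer: 2

Derivation:
Newick: ((C,L,M),(F,Z,A,K),W);
Naming internals by '(' encounter order: outermost '(' = _0, next = _1, ...
Query node: K
Path from root: _0 -> _2 -> K
Depth of K: 2 (number of edges from root)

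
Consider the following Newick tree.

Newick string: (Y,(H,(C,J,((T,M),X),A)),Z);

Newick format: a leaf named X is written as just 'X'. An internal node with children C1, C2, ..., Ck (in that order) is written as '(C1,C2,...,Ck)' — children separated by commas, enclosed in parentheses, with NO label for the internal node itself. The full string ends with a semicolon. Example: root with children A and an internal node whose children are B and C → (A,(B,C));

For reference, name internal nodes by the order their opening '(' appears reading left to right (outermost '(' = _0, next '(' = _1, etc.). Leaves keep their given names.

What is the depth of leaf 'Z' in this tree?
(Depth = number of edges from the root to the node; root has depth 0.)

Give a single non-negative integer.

Newick: (Y,(H,(C,J,((T,M),X),A)),Z);
Naming internals by '(' encounter order: outermost '(' = _0, next = _1, ...
Query node: Z
Path from root: _0 -> Z
Depth of Z: 1 (number of edges from root)

Answer: 1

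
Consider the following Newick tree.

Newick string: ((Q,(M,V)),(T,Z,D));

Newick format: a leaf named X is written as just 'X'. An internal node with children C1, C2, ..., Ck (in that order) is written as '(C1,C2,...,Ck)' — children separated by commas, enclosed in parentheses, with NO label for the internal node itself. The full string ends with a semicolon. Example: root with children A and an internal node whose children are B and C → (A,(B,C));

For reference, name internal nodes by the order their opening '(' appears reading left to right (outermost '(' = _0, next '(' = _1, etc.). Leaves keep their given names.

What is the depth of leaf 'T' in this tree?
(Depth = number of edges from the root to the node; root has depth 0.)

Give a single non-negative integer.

Newick: ((Q,(M,V)),(T,Z,D));
Naming internals by '(' encounter order: outermost '(' = _0, next = _1, ...
Query node: T
Path from root: _0 -> _3 -> T
Depth of T: 2 (number of edges from root)

Answer: 2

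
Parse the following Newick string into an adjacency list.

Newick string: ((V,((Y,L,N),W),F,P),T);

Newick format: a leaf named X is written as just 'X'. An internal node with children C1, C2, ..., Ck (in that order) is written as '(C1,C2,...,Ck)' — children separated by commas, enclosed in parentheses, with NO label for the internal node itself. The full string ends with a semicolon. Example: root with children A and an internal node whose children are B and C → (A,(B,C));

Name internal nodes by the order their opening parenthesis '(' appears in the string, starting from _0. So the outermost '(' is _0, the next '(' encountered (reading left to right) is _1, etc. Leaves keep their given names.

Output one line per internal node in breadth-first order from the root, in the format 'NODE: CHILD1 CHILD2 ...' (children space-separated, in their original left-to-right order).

Input: ((V,((Y,L,N),W),F,P),T);
Scanning left-to-right, naming '(' by encounter order:
  pos 0: '(' -> open internal node _0 (depth 1)
  pos 1: '(' -> open internal node _1 (depth 2)
  pos 4: '(' -> open internal node _2 (depth 3)
  pos 5: '(' -> open internal node _3 (depth 4)
  pos 11: ')' -> close internal node _3 (now at depth 3)
  pos 14: ')' -> close internal node _2 (now at depth 2)
  pos 19: ')' -> close internal node _1 (now at depth 1)
  pos 22: ')' -> close internal node _0 (now at depth 0)
Total internal nodes: 4
BFS adjacency from root:
  _0: _1 T
  _1: V _2 F P
  _2: _3 W
  _3: Y L N

Answer: _0: _1 T
_1: V _2 F P
_2: _3 W
_3: Y L N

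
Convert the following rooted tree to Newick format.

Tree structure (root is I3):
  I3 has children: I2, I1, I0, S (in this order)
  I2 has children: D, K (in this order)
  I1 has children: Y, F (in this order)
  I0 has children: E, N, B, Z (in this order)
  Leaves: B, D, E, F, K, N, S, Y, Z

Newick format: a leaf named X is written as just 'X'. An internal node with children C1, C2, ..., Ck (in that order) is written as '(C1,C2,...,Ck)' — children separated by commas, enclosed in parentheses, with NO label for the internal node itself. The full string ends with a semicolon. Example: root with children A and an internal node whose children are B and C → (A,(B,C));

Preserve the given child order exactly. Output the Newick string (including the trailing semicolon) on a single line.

internal I3 with children ['I2', 'I1', 'I0', 'S']
  internal I2 with children ['D', 'K']
    leaf 'D' → 'D'
    leaf 'K' → 'K'
  → '(D,K)'
  internal I1 with children ['Y', 'F']
    leaf 'Y' → 'Y'
    leaf 'F' → 'F'
  → '(Y,F)'
  internal I0 with children ['E', 'N', 'B', 'Z']
    leaf 'E' → 'E'
    leaf 'N' → 'N'
    leaf 'B' → 'B'
    leaf 'Z' → 'Z'
  → '(E,N,B,Z)'
  leaf 'S' → 'S'
→ '((D,K),(Y,F),(E,N,B,Z),S)'
Final: ((D,K),(Y,F),(E,N,B,Z),S);

Answer: ((D,K),(Y,F),(E,N,B,Z),S);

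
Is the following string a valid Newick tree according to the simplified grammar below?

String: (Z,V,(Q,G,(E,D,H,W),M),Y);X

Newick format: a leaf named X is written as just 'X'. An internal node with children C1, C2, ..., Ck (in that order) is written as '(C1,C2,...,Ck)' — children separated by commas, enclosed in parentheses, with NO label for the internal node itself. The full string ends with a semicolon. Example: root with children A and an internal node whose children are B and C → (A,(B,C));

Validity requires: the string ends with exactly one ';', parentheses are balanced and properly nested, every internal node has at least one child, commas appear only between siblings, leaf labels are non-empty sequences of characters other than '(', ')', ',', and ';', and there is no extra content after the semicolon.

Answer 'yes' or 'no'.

Answer: no

Derivation:
Input: (Z,V,(Q,G,(E,D,H,W),M),Y);X
Paren balance: 3 '(' vs 3 ')' OK
Ends with single ';': False
Full parse: FAILS (must end with ;)
Valid: False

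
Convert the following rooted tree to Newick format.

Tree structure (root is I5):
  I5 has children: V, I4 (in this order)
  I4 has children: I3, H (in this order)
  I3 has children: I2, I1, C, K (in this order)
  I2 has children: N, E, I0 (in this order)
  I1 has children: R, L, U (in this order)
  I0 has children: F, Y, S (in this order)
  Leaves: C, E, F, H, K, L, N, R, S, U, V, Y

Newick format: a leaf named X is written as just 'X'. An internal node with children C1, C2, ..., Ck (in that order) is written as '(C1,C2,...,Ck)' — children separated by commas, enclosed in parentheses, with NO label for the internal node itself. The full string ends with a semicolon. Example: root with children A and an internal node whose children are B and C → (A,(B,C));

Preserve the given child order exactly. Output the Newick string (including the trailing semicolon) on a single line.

internal I5 with children ['V', 'I4']
  leaf 'V' → 'V'
  internal I4 with children ['I3', 'H']
    internal I3 with children ['I2', 'I1', 'C', 'K']
      internal I2 with children ['N', 'E', 'I0']
        leaf 'N' → 'N'
        leaf 'E' → 'E'
        internal I0 with children ['F', 'Y', 'S']
          leaf 'F' → 'F'
          leaf 'Y' → 'Y'
          leaf 'S' → 'S'
        → '(F,Y,S)'
      → '(N,E,(F,Y,S))'
      internal I1 with children ['R', 'L', 'U']
        leaf 'R' → 'R'
        leaf 'L' → 'L'
        leaf 'U' → 'U'
      → '(R,L,U)'
      leaf 'C' → 'C'
      leaf 'K' → 'K'
    → '((N,E,(F,Y,S)),(R,L,U),C,K)'
    leaf 'H' → 'H'
  → '(((N,E,(F,Y,S)),(R,L,U),C,K),H)'
→ '(V,(((N,E,(F,Y,S)),(R,L,U),C,K),H))'
Final: (V,(((N,E,(F,Y,S)),(R,L,U),C,K),H));

Answer: (V,(((N,E,(F,Y,S)),(R,L,U),C,K),H));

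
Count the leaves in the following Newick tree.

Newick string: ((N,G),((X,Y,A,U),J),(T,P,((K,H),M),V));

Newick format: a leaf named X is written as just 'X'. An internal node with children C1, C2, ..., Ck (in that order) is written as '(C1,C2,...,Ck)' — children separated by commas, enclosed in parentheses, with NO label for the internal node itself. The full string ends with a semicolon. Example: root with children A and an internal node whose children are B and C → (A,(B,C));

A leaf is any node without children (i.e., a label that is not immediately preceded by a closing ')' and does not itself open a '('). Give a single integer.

Answer: 13

Derivation:
Newick: ((N,G),((X,Y,A,U),J),(T,P,((K,H),M),V));
Scan left-to-right; a leaf is any maximal label run not followed by '(':
  pos 2: leaf 'N' → count = 1
  pos 4: leaf 'G' → count = 2
  pos 9: leaf 'X' → count = 3
  pos 11: leaf 'Y' → count = 4
  pos 13: leaf 'A' → count = 5
  pos 15: leaf 'U' → count = 6
  pos 18: leaf 'J' → count = 7
  pos 22: leaf 'T' → count = 8
  pos 24: leaf 'P' → count = 9
  pos 28: leaf 'K' → count = 10
  pos 30: leaf 'H' → count = 11
  pos 33: leaf 'M' → count = 12
  pos 36: leaf 'V' → count = 13
Total leaves: 13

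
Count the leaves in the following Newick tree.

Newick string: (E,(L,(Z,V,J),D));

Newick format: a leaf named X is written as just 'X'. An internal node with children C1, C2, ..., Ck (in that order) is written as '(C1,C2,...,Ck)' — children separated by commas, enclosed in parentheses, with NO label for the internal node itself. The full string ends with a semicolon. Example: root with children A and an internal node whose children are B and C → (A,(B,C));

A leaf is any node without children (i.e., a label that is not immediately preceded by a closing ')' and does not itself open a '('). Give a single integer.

Newick: (E,(L,(Z,V,J),D));
Scan left-to-right; a leaf is any maximal label run not followed by '(':
  pos 1: leaf 'E' → count = 1
  pos 4: leaf 'L' → count = 2
  pos 7: leaf 'Z' → count = 3
  pos 9: leaf 'V' → count = 4
  pos 11: leaf 'J' → count = 5
  pos 14: leaf 'D' → count = 6
Total leaves: 6

Answer: 6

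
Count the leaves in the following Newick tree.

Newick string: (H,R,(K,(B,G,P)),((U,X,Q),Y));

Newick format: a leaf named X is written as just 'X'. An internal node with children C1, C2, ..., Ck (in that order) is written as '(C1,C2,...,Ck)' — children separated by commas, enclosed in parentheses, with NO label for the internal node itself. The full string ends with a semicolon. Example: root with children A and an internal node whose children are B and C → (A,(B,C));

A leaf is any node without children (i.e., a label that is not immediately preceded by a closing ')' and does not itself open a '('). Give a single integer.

Newick: (H,R,(K,(B,G,P)),((U,X,Q),Y));
Scan left-to-right; a leaf is any maximal label run not followed by '(':
  pos 1: leaf 'H' → count = 1
  pos 3: leaf 'R' → count = 2
  pos 6: leaf 'K' → count = 3
  pos 9: leaf 'B' → count = 4
  pos 11: leaf 'G' → count = 5
  pos 13: leaf 'P' → count = 6
  pos 19: leaf 'U' → count = 7
  pos 21: leaf 'X' → count = 8
  pos 23: leaf 'Q' → count = 9
  pos 26: leaf 'Y' → count = 10
Total leaves: 10

Answer: 10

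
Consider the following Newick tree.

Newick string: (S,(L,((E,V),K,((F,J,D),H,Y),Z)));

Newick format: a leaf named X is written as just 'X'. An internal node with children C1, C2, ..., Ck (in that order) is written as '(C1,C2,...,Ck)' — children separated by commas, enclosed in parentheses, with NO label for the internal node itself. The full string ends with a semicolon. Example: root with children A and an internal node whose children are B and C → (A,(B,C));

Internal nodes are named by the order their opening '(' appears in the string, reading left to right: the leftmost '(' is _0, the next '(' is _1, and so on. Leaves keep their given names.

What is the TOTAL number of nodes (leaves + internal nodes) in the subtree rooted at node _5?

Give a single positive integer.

Newick: (S,(L,((E,V),K,((F,J,D),H,Y),Z)));
Locate _5: it is the '(' at position 16 (the 6th '(' reading left to right).
Query: subtree rooted at _5
_5: subtree_size = 1 + 3
  F: subtree_size = 1 + 0
  J: subtree_size = 1 + 0
  D: subtree_size = 1 + 0
Total subtree size of _5: 4

Answer: 4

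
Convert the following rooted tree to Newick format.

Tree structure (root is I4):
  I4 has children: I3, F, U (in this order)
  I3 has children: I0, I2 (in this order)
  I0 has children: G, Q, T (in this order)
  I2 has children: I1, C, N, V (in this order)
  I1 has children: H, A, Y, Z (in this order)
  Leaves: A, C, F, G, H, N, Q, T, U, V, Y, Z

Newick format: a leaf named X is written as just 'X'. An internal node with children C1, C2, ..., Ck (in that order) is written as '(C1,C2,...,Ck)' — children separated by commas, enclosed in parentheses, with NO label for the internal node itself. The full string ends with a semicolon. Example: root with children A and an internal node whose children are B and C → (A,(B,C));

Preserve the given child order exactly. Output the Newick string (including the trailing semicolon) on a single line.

internal I4 with children ['I3', 'F', 'U']
  internal I3 with children ['I0', 'I2']
    internal I0 with children ['G', 'Q', 'T']
      leaf 'G' → 'G'
      leaf 'Q' → 'Q'
      leaf 'T' → 'T'
    → '(G,Q,T)'
    internal I2 with children ['I1', 'C', 'N', 'V']
      internal I1 with children ['H', 'A', 'Y', 'Z']
        leaf 'H' → 'H'
        leaf 'A' → 'A'
        leaf 'Y' → 'Y'
        leaf 'Z' → 'Z'
      → '(H,A,Y,Z)'
      leaf 'C' → 'C'
      leaf 'N' → 'N'
      leaf 'V' → 'V'
    → '((H,A,Y,Z),C,N,V)'
  → '((G,Q,T),((H,A,Y,Z),C,N,V))'
  leaf 'F' → 'F'
  leaf 'U' → 'U'
→ '(((G,Q,T),((H,A,Y,Z),C,N,V)),F,U)'
Final: (((G,Q,T),((H,A,Y,Z),C,N,V)),F,U);

Answer: (((G,Q,T),((H,A,Y,Z),C,N,V)),F,U);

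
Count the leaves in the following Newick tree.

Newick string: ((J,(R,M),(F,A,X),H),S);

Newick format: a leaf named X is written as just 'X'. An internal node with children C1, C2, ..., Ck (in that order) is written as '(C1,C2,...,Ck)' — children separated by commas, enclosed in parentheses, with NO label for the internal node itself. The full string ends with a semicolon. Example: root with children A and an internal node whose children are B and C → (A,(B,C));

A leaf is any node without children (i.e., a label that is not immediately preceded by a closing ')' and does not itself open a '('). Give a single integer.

Answer: 8

Derivation:
Newick: ((J,(R,M),(F,A,X),H),S);
Scan left-to-right; a leaf is any maximal label run not followed by '(':
  pos 2: leaf 'J' → count = 1
  pos 5: leaf 'R' → count = 2
  pos 7: leaf 'M' → count = 3
  pos 11: leaf 'F' → count = 4
  pos 13: leaf 'A' → count = 5
  pos 15: leaf 'X' → count = 6
  pos 18: leaf 'H' → count = 7
  pos 21: leaf 'S' → count = 8
Total leaves: 8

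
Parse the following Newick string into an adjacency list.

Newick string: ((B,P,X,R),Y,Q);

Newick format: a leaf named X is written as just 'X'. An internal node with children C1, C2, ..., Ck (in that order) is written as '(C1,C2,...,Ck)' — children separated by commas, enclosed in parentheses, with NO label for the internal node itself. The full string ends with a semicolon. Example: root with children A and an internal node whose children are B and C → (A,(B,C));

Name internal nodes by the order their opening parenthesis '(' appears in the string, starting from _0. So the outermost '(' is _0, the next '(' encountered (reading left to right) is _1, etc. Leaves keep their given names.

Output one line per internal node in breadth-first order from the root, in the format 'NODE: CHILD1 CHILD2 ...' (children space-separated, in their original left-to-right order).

Input: ((B,P,X,R),Y,Q);
Scanning left-to-right, naming '(' by encounter order:
  pos 0: '(' -> open internal node _0 (depth 1)
  pos 1: '(' -> open internal node _1 (depth 2)
  pos 9: ')' -> close internal node _1 (now at depth 1)
  pos 14: ')' -> close internal node _0 (now at depth 0)
Total internal nodes: 2
BFS adjacency from root:
  _0: _1 Y Q
  _1: B P X R

Answer: _0: _1 Y Q
_1: B P X R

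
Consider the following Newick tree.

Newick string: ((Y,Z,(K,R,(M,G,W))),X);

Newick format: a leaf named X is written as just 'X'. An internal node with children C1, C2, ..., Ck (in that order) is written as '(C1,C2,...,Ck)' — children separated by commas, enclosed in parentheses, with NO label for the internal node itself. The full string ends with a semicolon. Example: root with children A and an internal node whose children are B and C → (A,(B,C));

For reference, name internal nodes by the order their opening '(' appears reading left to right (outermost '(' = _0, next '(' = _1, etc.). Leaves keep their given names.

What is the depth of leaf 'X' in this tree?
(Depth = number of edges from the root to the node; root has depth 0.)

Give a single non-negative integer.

Newick: ((Y,Z,(K,R,(M,G,W))),X);
Naming internals by '(' encounter order: outermost '(' = _0, next = _1, ...
Query node: X
Path from root: _0 -> X
Depth of X: 1 (number of edges from root)

Answer: 1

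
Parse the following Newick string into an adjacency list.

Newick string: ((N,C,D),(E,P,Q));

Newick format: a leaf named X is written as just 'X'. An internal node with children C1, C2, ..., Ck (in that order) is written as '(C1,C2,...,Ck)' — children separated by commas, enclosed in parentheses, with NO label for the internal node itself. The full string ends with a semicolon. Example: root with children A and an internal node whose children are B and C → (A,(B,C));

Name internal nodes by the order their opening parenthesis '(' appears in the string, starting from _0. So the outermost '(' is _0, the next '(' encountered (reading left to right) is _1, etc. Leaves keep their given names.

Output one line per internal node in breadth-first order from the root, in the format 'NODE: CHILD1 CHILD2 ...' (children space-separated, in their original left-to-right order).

Input: ((N,C,D),(E,P,Q));
Scanning left-to-right, naming '(' by encounter order:
  pos 0: '(' -> open internal node _0 (depth 1)
  pos 1: '(' -> open internal node _1 (depth 2)
  pos 7: ')' -> close internal node _1 (now at depth 1)
  pos 9: '(' -> open internal node _2 (depth 2)
  pos 15: ')' -> close internal node _2 (now at depth 1)
  pos 16: ')' -> close internal node _0 (now at depth 0)
Total internal nodes: 3
BFS adjacency from root:
  _0: _1 _2
  _1: N C D
  _2: E P Q

Answer: _0: _1 _2
_1: N C D
_2: E P Q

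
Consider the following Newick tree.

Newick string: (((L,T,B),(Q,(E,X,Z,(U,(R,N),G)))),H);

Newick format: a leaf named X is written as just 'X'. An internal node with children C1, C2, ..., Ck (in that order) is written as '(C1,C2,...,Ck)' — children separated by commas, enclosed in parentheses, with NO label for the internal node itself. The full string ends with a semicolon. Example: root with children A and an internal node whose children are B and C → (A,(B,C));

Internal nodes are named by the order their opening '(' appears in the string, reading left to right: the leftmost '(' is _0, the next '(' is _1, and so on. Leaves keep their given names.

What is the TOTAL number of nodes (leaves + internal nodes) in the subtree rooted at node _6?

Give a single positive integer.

Answer: 3

Derivation:
Newick: (((L,T,B),(Q,(E,X,Z,(U,(R,N),G)))),H);
Locate _6: it is the '(' at position 23 (the 7th '(' reading left to right).
Query: subtree rooted at _6
_6: subtree_size = 1 + 2
  R: subtree_size = 1 + 0
  N: subtree_size = 1 + 0
Total subtree size of _6: 3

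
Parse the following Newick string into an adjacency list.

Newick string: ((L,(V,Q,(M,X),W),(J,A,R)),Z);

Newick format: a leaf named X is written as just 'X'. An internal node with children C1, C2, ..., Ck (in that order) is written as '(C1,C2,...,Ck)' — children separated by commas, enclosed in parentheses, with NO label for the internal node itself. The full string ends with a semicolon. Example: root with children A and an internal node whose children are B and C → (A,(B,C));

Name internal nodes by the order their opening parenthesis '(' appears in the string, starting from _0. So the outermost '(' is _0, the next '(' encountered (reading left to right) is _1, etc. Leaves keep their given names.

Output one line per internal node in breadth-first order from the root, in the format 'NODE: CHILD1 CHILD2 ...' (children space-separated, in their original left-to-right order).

Input: ((L,(V,Q,(M,X),W),(J,A,R)),Z);
Scanning left-to-right, naming '(' by encounter order:
  pos 0: '(' -> open internal node _0 (depth 1)
  pos 1: '(' -> open internal node _1 (depth 2)
  pos 4: '(' -> open internal node _2 (depth 3)
  pos 9: '(' -> open internal node _3 (depth 4)
  pos 13: ')' -> close internal node _3 (now at depth 3)
  pos 16: ')' -> close internal node _2 (now at depth 2)
  pos 18: '(' -> open internal node _4 (depth 3)
  pos 24: ')' -> close internal node _4 (now at depth 2)
  pos 25: ')' -> close internal node _1 (now at depth 1)
  pos 28: ')' -> close internal node _0 (now at depth 0)
Total internal nodes: 5
BFS adjacency from root:
  _0: _1 Z
  _1: L _2 _4
  _2: V Q _3 W
  _4: J A R
  _3: M X

Answer: _0: _1 Z
_1: L _2 _4
_2: V Q _3 W
_4: J A R
_3: M X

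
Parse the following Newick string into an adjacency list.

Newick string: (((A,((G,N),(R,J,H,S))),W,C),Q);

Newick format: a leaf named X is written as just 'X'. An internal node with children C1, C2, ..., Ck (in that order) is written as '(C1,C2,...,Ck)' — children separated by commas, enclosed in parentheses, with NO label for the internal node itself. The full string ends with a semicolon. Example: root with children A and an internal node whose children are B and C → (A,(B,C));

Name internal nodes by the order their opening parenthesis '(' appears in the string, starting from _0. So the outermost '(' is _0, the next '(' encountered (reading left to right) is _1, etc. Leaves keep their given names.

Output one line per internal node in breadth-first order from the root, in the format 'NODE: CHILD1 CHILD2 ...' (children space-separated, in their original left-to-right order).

Answer: _0: _1 Q
_1: _2 W C
_2: A _3
_3: _4 _5
_4: G N
_5: R J H S

Derivation:
Input: (((A,((G,N),(R,J,H,S))),W,C),Q);
Scanning left-to-right, naming '(' by encounter order:
  pos 0: '(' -> open internal node _0 (depth 1)
  pos 1: '(' -> open internal node _1 (depth 2)
  pos 2: '(' -> open internal node _2 (depth 3)
  pos 5: '(' -> open internal node _3 (depth 4)
  pos 6: '(' -> open internal node _4 (depth 5)
  pos 10: ')' -> close internal node _4 (now at depth 4)
  pos 12: '(' -> open internal node _5 (depth 5)
  pos 20: ')' -> close internal node _5 (now at depth 4)
  pos 21: ')' -> close internal node _3 (now at depth 3)
  pos 22: ')' -> close internal node _2 (now at depth 2)
  pos 27: ')' -> close internal node _1 (now at depth 1)
  pos 30: ')' -> close internal node _0 (now at depth 0)
Total internal nodes: 6
BFS adjacency from root:
  _0: _1 Q
  _1: _2 W C
  _2: A _3
  _3: _4 _5
  _4: G N
  _5: R J H S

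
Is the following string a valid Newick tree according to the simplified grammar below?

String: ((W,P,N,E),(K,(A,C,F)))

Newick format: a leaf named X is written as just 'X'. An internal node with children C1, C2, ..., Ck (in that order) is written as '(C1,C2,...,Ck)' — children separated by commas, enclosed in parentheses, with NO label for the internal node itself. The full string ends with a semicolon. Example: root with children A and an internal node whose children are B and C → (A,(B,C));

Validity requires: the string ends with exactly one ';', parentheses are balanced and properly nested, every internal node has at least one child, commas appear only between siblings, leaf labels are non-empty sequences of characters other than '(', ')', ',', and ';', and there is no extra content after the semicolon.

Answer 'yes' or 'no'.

Answer: no

Derivation:
Input: ((W,P,N,E),(K,(A,C,F)))
Paren balance: 4 '(' vs 4 ')' OK
Ends with single ';': False
Full parse: FAILS (must end with ;)
Valid: False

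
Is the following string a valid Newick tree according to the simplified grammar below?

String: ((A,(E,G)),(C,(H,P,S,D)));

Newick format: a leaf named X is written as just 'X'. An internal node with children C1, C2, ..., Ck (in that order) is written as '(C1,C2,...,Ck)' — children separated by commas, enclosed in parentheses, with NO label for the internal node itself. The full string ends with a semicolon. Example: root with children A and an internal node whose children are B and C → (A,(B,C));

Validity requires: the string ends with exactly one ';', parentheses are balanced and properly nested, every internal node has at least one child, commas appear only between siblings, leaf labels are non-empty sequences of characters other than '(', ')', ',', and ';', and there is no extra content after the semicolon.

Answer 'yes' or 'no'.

Input: ((A,(E,G)),(C,(H,P,S,D)));
Paren balance: 5 '(' vs 5 ')' OK
Ends with single ';': True
Full parse: OK
Valid: True

Answer: yes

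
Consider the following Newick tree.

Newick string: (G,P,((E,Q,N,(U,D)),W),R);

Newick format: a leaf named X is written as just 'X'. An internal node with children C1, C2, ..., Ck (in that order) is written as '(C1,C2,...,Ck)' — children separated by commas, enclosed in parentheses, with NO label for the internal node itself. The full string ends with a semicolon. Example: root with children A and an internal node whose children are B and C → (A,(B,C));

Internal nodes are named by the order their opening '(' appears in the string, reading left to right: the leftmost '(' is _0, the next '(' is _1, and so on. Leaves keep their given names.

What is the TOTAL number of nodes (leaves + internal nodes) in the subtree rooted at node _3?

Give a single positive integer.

Newick: (G,P,((E,Q,N,(U,D)),W),R);
Locate _3: it is the '(' at position 13 (the 4th '(' reading left to right).
Query: subtree rooted at _3
_3: subtree_size = 1 + 2
  U: subtree_size = 1 + 0
  D: subtree_size = 1 + 0
Total subtree size of _3: 3

Answer: 3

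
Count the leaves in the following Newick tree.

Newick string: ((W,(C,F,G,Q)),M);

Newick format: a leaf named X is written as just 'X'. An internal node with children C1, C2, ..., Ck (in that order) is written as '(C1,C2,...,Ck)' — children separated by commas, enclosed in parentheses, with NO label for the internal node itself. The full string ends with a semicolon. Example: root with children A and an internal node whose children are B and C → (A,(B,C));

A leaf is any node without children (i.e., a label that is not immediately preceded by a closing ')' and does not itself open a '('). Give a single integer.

Newick: ((W,(C,F,G,Q)),M);
Scan left-to-right; a leaf is any maximal label run not followed by '(':
  pos 2: leaf 'W' → count = 1
  pos 5: leaf 'C' → count = 2
  pos 7: leaf 'F' → count = 3
  pos 9: leaf 'G' → count = 4
  pos 11: leaf 'Q' → count = 5
  pos 15: leaf 'M' → count = 6
Total leaves: 6

Answer: 6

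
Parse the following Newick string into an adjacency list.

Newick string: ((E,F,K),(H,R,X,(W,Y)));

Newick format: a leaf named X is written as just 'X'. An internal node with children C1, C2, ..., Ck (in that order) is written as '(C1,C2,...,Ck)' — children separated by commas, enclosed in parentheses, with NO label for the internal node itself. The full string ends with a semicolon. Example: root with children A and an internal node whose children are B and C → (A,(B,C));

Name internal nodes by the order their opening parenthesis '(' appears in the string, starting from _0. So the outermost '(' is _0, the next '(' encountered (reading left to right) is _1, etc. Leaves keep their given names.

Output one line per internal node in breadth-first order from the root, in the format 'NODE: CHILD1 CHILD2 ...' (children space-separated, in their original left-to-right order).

Answer: _0: _1 _2
_1: E F K
_2: H R X _3
_3: W Y

Derivation:
Input: ((E,F,K),(H,R,X,(W,Y)));
Scanning left-to-right, naming '(' by encounter order:
  pos 0: '(' -> open internal node _0 (depth 1)
  pos 1: '(' -> open internal node _1 (depth 2)
  pos 7: ')' -> close internal node _1 (now at depth 1)
  pos 9: '(' -> open internal node _2 (depth 2)
  pos 16: '(' -> open internal node _3 (depth 3)
  pos 20: ')' -> close internal node _3 (now at depth 2)
  pos 21: ')' -> close internal node _2 (now at depth 1)
  pos 22: ')' -> close internal node _0 (now at depth 0)
Total internal nodes: 4
BFS adjacency from root:
  _0: _1 _2
  _1: E F K
  _2: H R X _3
  _3: W Y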